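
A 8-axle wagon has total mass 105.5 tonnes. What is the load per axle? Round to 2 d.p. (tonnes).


Load per axle = total weight / number of axles
Load = 105.5 / 8
Load = 13.19 tonnes

13.19


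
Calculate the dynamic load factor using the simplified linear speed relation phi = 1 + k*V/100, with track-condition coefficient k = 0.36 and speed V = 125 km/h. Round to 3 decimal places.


phi = 1 + k * V / 100
phi = 1 + 0.36 * 125 / 100
phi = 1 + 0.45
phi = 1.450

1.450


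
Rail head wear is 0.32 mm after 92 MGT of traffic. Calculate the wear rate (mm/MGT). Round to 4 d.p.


Wear rate = total wear / cumulative tonnage
Rate = 0.32 / 92
Rate = 0.0035 mm/MGT

0.0035


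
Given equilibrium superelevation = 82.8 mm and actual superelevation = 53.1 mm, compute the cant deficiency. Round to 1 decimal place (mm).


Cant deficiency = equilibrium cant - actual cant
CD = 82.8 - 53.1
CD = 29.7 mm

29.7


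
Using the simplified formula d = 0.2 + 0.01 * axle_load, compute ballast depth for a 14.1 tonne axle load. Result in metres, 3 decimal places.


d = 0.2 + 0.01 * 14.1
d = 0.2 + 0.141
d = 0.341 m

0.341


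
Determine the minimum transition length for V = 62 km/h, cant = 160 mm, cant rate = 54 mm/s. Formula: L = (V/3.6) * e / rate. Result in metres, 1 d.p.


Convert speed: V = 62 / 3.6 = 17.2222 m/s
L = 17.2222 * 160 / 54
L = 2755.5556 / 54
L = 51.0 m

51.0


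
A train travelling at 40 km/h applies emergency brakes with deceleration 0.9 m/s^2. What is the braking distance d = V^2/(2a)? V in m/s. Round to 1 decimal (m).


Convert speed: V = 40 / 3.6 = 11.1111 m/s
V^2 = 123.4568
d = 123.4568 / (2 * 0.9)
d = 123.4568 / 1.8
d = 68.6 m

68.6


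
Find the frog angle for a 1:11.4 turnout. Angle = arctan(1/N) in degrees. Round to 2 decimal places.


1/N = 1/11.4 = 0.087719
angle = arctan(0.087719) = 0.087495 rad
angle = 0.087495 * 180/pi = 5.01 degrees

5.01


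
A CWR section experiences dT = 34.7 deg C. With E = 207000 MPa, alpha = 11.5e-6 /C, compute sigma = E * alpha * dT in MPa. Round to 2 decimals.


sigma = E * alpha * dT
sigma = 207000 * 11.5e-6 * 34.7
sigma = 2.3805 * 34.7
sigma = 82.60 MPa

82.60


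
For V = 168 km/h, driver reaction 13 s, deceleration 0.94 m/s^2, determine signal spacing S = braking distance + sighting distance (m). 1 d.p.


V = 168 / 3.6 = 46.6667 m/s
Braking distance = 46.6667^2 / (2*0.94) = 1158.3924 m
Sighting distance = 46.6667 * 13 = 606.6667 m
S = 1158.3924 + 606.6667 = 1765.1 m

1765.1


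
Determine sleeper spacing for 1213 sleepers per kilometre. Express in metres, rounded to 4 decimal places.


Spacing = 1000 m / number of sleepers
Spacing = 1000 / 1213
Spacing = 0.8244 m

0.8244


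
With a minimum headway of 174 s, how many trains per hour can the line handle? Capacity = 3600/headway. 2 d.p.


Capacity = 3600 / headway
Capacity = 3600 / 174
Capacity = 20.69 trains/hour

20.69


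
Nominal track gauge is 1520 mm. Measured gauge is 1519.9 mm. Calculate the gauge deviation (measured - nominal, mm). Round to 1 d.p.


Deviation = measured - nominal
Deviation = 1519.9 - 1520
Deviation = -0.1 mm

-0.1


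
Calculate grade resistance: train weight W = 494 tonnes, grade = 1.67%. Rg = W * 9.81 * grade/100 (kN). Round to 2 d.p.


Rg = W * 9.81 * grade / 100
Rg = 494 * 9.81 * 1.67 / 100
Rg = 4846.14 * 0.0167
Rg = 80.93 kN

80.93


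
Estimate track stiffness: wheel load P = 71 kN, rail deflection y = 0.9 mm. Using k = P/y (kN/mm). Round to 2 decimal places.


Track stiffness k = P / y
k = 71 / 0.9
k = 78.89 kN/mm

78.89


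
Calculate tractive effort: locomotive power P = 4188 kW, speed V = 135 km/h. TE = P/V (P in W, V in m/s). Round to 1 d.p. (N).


Convert: P = 4188 kW = 4188000 W
V = 135 / 3.6 = 37.5 m/s
TE = 4188000 / 37.5
TE = 111680.0 N

111680.0


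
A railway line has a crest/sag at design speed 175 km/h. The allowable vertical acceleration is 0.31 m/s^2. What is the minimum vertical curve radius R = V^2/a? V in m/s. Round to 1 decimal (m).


Convert speed: V = 175 / 3.6 = 48.6111 m/s
V^2 = 2363.0401 m^2/s^2
R_v = 2363.0401 / 0.31
R_v = 7622.7 m

7622.7


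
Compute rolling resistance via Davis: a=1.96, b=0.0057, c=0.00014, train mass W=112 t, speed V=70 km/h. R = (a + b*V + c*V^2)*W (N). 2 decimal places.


b*V = 0.0057 * 70 = 0.399
c*V^2 = 0.00014 * 4900 = 0.686
R_per_t = 1.96 + 0.399 + 0.686 = 3.045 N/t
R_total = 3.045 * 112 = 341.04 N

341.04


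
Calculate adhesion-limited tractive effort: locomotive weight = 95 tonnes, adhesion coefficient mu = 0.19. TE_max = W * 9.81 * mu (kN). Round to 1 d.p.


TE_max = W * g * mu
TE_max = 95 * 9.81 * 0.19
TE_max = 931.95 * 0.19
TE_max = 177.1 kN

177.1


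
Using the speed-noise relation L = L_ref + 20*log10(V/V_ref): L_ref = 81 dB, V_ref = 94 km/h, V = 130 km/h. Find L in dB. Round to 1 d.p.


V/V_ref = 130 / 94 = 1.382979
log10(1.382979) = 0.140815
20 * 0.140815 = 2.8163
L = 81 + 2.8163 = 83.8 dB

83.8


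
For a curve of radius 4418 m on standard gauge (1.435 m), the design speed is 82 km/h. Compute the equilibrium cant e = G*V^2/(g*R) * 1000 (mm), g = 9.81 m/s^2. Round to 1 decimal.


Convert speed: V = 82 / 3.6 = 22.7778 m/s
Apply formula: e = 1.435 * 22.7778^2 / (9.81 * 4418)
e = 1.435 * 518.8272 / 43340.58
e = 0.017178 m = 17.2 mm

17.2


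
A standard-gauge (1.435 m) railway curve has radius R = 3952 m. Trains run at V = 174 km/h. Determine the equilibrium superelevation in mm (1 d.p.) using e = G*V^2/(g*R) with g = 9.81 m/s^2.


Convert speed: V = 174 / 3.6 = 48.3333 m/s
Apply formula: e = 1.435 * 48.3333^2 / (9.81 * 3952)
e = 1.435 * 2336.1111 / 38769.12
e = 0.086469 m = 86.5 mm

86.5


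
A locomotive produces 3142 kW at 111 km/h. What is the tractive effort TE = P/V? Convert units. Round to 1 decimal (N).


Convert: P = 3142 kW = 3142000 W
V = 111 / 3.6 = 30.8333 m/s
TE = 3142000 / 30.8333
TE = 101902.7 N

101902.7


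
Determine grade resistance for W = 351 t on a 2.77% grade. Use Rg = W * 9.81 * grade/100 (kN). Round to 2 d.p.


Rg = W * 9.81 * grade / 100
Rg = 351 * 9.81 * 2.77 / 100
Rg = 3443.31 * 0.0277
Rg = 95.38 kN

95.38


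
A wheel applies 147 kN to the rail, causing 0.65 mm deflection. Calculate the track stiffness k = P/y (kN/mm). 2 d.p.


Track stiffness k = P / y
k = 147 / 0.65
k = 226.15 kN/mm

226.15


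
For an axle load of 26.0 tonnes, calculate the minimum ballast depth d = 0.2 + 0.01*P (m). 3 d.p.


d = 0.2 + 0.01 * 26.0
d = 0.2 + 0.26
d = 0.460 m

0.460


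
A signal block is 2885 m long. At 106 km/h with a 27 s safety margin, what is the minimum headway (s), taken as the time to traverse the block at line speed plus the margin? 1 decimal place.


V = 106 / 3.6 = 29.4444 m/s
Block traversal time = 2885 / 29.4444 = 97.9811 s
Headway = 97.9811 + 27
Headway = 125.0 s

125.0


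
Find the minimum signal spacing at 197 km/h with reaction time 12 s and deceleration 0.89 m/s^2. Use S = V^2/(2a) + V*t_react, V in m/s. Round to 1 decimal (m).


V = 197 / 3.6 = 54.7222 m/s
Braking distance = 54.7222^2 / (2*0.89) = 1682.3155 m
Sighting distance = 54.7222 * 12 = 656.6667 m
S = 1682.3155 + 656.6667 = 2339.0 m

2339.0


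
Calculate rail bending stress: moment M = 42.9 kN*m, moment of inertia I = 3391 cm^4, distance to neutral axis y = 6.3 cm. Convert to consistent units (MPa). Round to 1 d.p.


Convert units:
M = 42.9 kN*m = 42900000 N*mm
y = 6.3 cm = 63 mm
I = 3391 cm^4 = 33910000 mm^4
sigma = 42900000 * 63 / 33910000
sigma = 79.7 MPa

79.7


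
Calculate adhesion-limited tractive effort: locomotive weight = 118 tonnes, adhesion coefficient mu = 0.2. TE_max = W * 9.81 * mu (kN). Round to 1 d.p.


TE_max = W * g * mu
TE_max = 118 * 9.81 * 0.2
TE_max = 1157.58 * 0.2
TE_max = 231.5 kN

231.5


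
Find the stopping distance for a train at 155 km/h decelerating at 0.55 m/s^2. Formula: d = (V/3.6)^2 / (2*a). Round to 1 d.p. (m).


Convert speed: V = 155 / 3.6 = 43.0556 m/s
V^2 = 1853.7809
d = 1853.7809 / (2 * 0.55)
d = 1853.7809 / 1.1
d = 1685.3 m

1685.3


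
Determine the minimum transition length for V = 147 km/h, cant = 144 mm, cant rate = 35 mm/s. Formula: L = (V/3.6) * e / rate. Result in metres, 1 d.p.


Convert speed: V = 147 / 3.6 = 40.8333 m/s
L = 40.8333 * 144 / 35
L = 5880.0 / 35
L = 168.0 m

168.0


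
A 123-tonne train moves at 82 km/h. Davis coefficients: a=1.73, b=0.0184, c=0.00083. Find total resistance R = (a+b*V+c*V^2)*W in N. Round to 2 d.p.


b*V = 0.0184 * 82 = 1.5088
c*V^2 = 0.00083 * 6724 = 5.58092
R_per_t = 1.73 + 1.5088 + 5.58092 = 8.81972 N/t
R_total = 8.81972 * 123 = 1084.83 N

1084.83


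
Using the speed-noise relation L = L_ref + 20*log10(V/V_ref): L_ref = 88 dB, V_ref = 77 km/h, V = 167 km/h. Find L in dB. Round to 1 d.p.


V/V_ref = 167 / 77 = 2.168831
log10(2.168831) = 0.336226
20 * 0.336226 = 6.7245
L = 88 + 6.7245 = 94.7 dB

94.7


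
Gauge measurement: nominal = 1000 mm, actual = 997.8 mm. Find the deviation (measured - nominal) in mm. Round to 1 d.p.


Deviation = measured - nominal
Deviation = 997.8 - 1000
Deviation = -2.2 mm

-2.2


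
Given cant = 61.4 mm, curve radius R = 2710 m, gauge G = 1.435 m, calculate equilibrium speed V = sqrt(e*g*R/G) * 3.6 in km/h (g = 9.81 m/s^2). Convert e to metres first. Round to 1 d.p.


Convert cant: e = 61.4 mm = 0.0614 m
V_ms = sqrt(0.0614 * 9.81 * 2710 / 1.435)
V_ms = sqrt(1137.508808) = 33.727 m/s
V = 33.727 * 3.6 = 121.4 km/h

121.4


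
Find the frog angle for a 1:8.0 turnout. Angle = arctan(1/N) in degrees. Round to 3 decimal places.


1/N = 1/8.0 = 0.125
angle = arctan(0.125) = 0.124355 rad
angle = 0.124355 * 180/pi = 7.125 degrees

7.125


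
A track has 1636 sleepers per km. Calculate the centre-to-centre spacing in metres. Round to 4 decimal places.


Spacing = 1000 m / number of sleepers
Spacing = 1000 / 1636
Spacing = 0.6112 m

0.6112


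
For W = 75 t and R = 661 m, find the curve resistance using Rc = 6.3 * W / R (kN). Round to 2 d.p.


Rc = 6.3 * W / R
Rc = 6.3 * 75 / 661
Rc = 472.5 / 661
Rc = 0.71 kN

0.71


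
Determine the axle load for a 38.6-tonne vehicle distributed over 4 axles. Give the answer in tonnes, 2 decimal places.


Load per axle = total weight / number of axles
Load = 38.6 / 4
Load = 9.65 tonnes

9.65


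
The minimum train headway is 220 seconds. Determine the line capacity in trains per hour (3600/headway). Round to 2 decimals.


Capacity = 3600 / headway
Capacity = 3600 / 220
Capacity = 16.36 trains/hour

16.36


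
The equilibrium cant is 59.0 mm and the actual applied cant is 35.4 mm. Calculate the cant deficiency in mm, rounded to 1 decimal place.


Cant deficiency = equilibrium cant - actual cant
CD = 59.0 - 35.4
CD = 23.6 mm

23.6


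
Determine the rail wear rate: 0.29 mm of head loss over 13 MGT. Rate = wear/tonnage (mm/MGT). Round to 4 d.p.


Wear rate = total wear / cumulative tonnage
Rate = 0.29 / 13
Rate = 0.0223 mm/MGT

0.0223


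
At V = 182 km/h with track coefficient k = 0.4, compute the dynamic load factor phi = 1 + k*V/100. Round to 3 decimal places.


phi = 1 + k * V / 100
phi = 1 + 0.4 * 182 / 100
phi = 1 + 0.728
phi = 1.728

1.728


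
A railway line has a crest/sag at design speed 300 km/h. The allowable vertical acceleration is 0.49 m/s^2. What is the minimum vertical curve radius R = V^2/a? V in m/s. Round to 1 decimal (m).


Convert speed: V = 300 / 3.6 = 83.3333 m/s
V^2 = 6944.4444 m^2/s^2
R_v = 6944.4444 / 0.49
R_v = 14172.3 m

14172.3


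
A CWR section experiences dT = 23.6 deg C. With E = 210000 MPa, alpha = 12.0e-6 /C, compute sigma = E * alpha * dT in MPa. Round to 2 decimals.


sigma = E * alpha * dT
sigma = 210000 * 12.0e-6 * 23.6
sigma = 2.52 * 23.6
sigma = 59.47 MPa

59.47


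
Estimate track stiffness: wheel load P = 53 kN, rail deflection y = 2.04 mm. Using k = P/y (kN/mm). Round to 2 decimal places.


Track stiffness k = P / y
k = 53 / 2.04
k = 25.98 kN/mm

25.98


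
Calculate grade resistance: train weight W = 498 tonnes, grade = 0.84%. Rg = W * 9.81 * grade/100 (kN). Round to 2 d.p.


Rg = W * 9.81 * grade / 100
Rg = 498 * 9.81 * 0.84 / 100
Rg = 4885.38 * 0.0084
Rg = 41.04 kN

41.04


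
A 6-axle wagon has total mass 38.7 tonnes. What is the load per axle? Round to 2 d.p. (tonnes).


Load per axle = total weight / number of axles
Load = 38.7 / 6
Load = 6.45 tonnes

6.45


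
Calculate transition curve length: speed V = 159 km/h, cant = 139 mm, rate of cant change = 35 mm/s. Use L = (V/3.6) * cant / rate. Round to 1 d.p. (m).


Convert speed: V = 159 / 3.6 = 44.1667 m/s
L = 44.1667 * 139 / 35
L = 6139.1667 / 35
L = 175.4 m

175.4


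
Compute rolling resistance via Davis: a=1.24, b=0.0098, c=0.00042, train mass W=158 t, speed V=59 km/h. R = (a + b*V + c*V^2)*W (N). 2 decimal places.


b*V = 0.0098 * 59 = 0.5782
c*V^2 = 0.00042 * 3481 = 1.46202
R_per_t = 1.24 + 0.5782 + 1.46202 = 3.28022 N/t
R_total = 3.28022 * 158 = 518.27 N

518.27


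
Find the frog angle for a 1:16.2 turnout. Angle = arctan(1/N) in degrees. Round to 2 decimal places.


1/N = 1/16.2 = 0.061728
angle = arctan(0.061728) = 0.06165 rad
angle = 0.06165 * 180/pi = 3.53 degrees

3.53


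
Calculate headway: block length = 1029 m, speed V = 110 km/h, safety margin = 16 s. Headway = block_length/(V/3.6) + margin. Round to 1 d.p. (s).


V = 110 / 3.6 = 30.5556 m/s
Block traversal time = 1029 / 30.5556 = 33.6764 s
Headway = 33.6764 + 16
Headway = 49.7 s

49.7


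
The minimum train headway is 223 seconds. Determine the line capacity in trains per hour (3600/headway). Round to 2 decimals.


Capacity = 3600 / headway
Capacity = 3600 / 223
Capacity = 16.14 trains/hour

16.14


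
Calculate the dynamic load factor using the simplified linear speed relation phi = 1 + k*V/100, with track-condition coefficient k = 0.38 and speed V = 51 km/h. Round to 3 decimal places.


phi = 1 + k * V / 100
phi = 1 + 0.38 * 51 / 100
phi = 1 + 0.1938
phi = 1.194

1.194


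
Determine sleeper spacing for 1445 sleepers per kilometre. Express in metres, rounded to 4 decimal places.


Spacing = 1000 m / number of sleepers
Spacing = 1000 / 1445
Spacing = 0.6920 m

0.6920


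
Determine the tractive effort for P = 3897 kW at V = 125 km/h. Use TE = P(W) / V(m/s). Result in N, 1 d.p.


Convert: P = 3897 kW = 3897000 W
V = 125 / 3.6 = 34.7222 m/s
TE = 3897000 / 34.7222
TE = 112233.6 N

112233.6


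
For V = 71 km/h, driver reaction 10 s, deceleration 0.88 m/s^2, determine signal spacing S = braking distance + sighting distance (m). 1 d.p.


V = 71 / 3.6 = 19.7222 m/s
Braking distance = 19.7222^2 / (2*0.88) = 221.0034 m
Sighting distance = 19.7222 * 10 = 197.2222 m
S = 221.0034 + 197.2222 = 418.2 m

418.2


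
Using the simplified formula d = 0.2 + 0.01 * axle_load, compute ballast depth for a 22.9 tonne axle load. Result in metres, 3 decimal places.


d = 0.2 + 0.01 * 22.9
d = 0.2 + 0.229
d = 0.429 m

0.429


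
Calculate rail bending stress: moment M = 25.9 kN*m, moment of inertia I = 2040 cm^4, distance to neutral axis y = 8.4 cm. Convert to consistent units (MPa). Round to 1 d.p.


Convert units:
M = 25.9 kN*m = 25900000 N*mm
y = 8.4 cm = 84 mm
I = 2040 cm^4 = 20400000 mm^4
sigma = 25900000 * 84 / 20400000
sigma = 106.6 MPa

106.6


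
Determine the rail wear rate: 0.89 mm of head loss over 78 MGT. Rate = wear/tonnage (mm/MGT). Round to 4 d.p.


Wear rate = total wear / cumulative tonnage
Rate = 0.89 / 78
Rate = 0.0114 mm/MGT

0.0114


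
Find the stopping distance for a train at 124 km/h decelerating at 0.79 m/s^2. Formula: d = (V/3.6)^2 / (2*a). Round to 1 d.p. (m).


Convert speed: V = 124 / 3.6 = 34.4444 m/s
V^2 = 1186.4198
d = 1186.4198 / (2 * 0.79)
d = 1186.4198 / 1.58
d = 750.9 m

750.9


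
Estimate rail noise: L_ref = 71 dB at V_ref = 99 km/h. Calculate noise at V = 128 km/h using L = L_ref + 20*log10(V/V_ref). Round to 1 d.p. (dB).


V/V_ref = 128 / 99 = 1.292929
log10(1.292929) = 0.111575
20 * 0.111575 = 2.2315
L = 71 + 2.2315 = 73.2 dB

73.2


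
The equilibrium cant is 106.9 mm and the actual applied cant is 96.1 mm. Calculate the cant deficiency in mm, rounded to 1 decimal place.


Cant deficiency = equilibrium cant - actual cant
CD = 106.9 - 96.1
CD = 10.8 mm

10.8


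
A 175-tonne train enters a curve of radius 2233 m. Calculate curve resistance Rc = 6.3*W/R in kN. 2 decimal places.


Rc = 6.3 * W / R
Rc = 6.3 * 175 / 2233
Rc = 1102.5 / 2233
Rc = 0.49 kN

0.49


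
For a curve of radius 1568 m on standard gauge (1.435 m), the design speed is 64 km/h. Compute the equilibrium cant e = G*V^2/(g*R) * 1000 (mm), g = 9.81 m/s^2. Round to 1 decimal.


Convert speed: V = 64 / 3.6 = 17.7778 m/s
Apply formula: e = 1.435 * 17.7778^2 / (9.81 * 1568)
e = 1.435 * 316.0494 / 15382.08
e = 0.029484 m = 29.5 mm

29.5


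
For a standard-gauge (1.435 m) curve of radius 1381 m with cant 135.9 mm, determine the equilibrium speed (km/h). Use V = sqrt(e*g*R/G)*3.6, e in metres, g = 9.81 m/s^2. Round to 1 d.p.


Convert cant: e = 135.9 mm = 0.1359 m
V_ms = sqrt(0.1359 * 9.81 * 1381 / 1.435)
V_ms = sqrt(1283.010592) = 35.8191 m/s
V = 35.8191 * 3.6 = 128.9 km/h

128.9


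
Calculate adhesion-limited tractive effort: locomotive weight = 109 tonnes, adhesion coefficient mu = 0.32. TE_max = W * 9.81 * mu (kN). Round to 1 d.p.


TE_max = W * g * mu
TE_max = 109 * 9.81 * 0.32
TE_max = 1069.29 * 0.32
TE_max = 342.2 kN

342.2


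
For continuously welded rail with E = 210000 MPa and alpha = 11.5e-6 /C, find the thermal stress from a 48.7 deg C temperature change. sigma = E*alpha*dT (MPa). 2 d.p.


sigma = E * alpha * dT
sigma = 210000 * 11.5e-6 * 48.7
sigma = 2.415 * 48.7
sigma = 117.61 MPa

117.61


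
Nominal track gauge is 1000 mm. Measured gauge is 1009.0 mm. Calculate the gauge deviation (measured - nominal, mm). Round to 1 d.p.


Deviation = measured - nominal
Deviation = 1009.0 - 1000
Deviation = 9.0 mm

9.0


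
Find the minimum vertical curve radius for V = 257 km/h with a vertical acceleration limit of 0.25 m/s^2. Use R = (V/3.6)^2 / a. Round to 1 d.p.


Convert speed: V = 257 / 3.6 = 71.3889 m/s
V^2 = 5096.3735 m^2/s^2
R_v = 5096.3735 / 0.25
R_v = 20385.5 m

20385.5


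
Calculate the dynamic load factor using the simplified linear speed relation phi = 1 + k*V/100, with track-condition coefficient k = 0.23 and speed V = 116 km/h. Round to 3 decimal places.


phi = 1 + k * V / 100
phi = 1 + 0.23 * 116 / 100
phi = 1 + 0.2668
phi = 1.267

1.267


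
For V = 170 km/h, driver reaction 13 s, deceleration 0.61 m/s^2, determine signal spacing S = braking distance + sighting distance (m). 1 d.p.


V = 170 / 3.6 = 47.2222 m/s
Braking distance = 47.2222^2 / (2*0.61) = 1827.8183 m
Sighting distance = 47.2222 * 13 = 613.8889 m
S = 1827.8183 + 613.8889 = 2441.7 m

2441.7


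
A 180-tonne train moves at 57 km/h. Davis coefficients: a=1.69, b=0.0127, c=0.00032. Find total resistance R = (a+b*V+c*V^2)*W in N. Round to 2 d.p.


b*V = 0.0127 * 57 = 0.7239
c*V^2 = 0.00032 * 3249 = 1.03968
R_per_t = 1.69 + 0.7239 + 1.03968 = 3.45358 N/t
R_total = 3.45358 * 180 = 621.64 N

621.64


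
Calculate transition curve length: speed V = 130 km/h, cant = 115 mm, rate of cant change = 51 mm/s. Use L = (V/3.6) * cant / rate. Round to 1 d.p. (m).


Convert speed: V = 130 / 3.6 = 36.1111 m/s
L = 36.1111 * 115 / 51
L = 4152.7778 / 51
L = 81.4 m

81.4


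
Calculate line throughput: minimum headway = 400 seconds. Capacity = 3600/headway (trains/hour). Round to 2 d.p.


Capacity = 3600 / headway
Capacity = 3600 / 400
Capacity = 9.00 trains/hour

9.00


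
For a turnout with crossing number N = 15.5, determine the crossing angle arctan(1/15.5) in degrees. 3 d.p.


1/N = 1/15.5 = 0.064516
angle = arctan(0.064516) = 0.064427 rad
angle = 0.064427 * 180/pi = 3.691 degrees

3.691


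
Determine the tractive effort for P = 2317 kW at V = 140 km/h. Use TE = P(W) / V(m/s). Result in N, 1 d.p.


Convert: P = 2317 kW = 2317000 W
V = 140 / 3.6 = 38.8889 m/s
TE = 2317000 / 38.8889
TE = 59580.0 N

59580.0


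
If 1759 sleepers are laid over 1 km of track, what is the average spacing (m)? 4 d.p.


Spacing = 1000 m / number of sleepers
Spacing = 1000 / 1759
Spacing = 0.5685 m

0.5685


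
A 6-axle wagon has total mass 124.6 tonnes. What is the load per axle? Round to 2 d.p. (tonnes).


Load per axle = total weight / number of axles
Load = 124.6 / 6
Load = 20.77 tonnes

20.77


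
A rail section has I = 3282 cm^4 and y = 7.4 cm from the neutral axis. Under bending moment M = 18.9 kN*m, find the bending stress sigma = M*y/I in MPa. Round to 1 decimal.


Convert units:
M = 18.9 kN*m = 18900000 N*mm
y = 7.4 cm = 74 mm
I = 3282 cm^4 = 32820000 mm^4
sigma = 18900000 * 74 / 32820000
sigma = 42.6 MPa

42.6


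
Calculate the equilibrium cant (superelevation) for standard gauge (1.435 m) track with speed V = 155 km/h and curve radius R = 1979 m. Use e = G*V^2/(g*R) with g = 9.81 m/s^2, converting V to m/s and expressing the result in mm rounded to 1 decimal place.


Convert speed: V = 155 / 3.6 = 43.0556 m/s
Apply formula: e = 1.435 * 43.0556^2 / (9.81 * 1979)
e = 1.435 * 1853.7809 / 19413.99
e = 0.137024 m = 137.0 mm

137.0


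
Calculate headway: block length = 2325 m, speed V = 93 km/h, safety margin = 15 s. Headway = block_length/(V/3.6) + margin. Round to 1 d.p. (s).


V = 93 / 3.6 = 25.8333 m/s
Block traversal time = 2325 / 25.8333 = 90.0 s
Headway = 90.0 + 15
Headway = 105.0 s

105.0


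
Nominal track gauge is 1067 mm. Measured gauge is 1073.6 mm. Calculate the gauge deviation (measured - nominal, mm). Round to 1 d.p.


Deviation = measured - nominal
Deviation = 1073.6 - 1067
Deviation = 6.6 mm

6.6


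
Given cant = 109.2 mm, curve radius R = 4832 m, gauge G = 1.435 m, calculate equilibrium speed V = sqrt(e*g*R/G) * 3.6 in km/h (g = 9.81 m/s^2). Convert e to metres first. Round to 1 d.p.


Convert cant: e = 109.2 mm = 0.1092 m
V_ms = sqrt(0.1092 * 9.81 * 4832 / 1.435)
V_ms = sqrt(3607.170498) = 60.0597 m/s
V = 60.0597 * 3.6 = 216.2 km/h

216.2


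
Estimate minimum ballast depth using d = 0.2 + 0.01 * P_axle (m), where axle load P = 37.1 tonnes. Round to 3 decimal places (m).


d = 0.2 + 0.01 * 37.1
d = 0.2 + 0.371
d = 0.571 m

0.571


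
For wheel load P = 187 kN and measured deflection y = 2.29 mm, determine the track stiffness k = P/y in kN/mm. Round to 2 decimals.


Track stiffness k = P / y
k = 187 / 2.29
k = 81.66 kN/mm

81.66


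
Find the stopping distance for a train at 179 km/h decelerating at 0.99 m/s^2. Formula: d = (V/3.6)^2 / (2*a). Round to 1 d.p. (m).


Convert speed: V = 179 / 3.6 = 49.7222 m/s
V^2 = 2472.2994
d = 2472.2994 / (2 * 0.99)
d = 2472.2994 / 1.98
d = 1248.6 m

1248.6


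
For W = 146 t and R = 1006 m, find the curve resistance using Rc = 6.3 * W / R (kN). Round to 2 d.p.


Rc = 6.3 * W / R
Rc = 6.3 * 146 / 1006
Rc = 919.8 / 1006
Rc = 0.91 kN

0.91


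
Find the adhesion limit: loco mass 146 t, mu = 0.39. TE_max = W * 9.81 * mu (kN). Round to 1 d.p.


TE_max = W * g * mu
TE_max = 146 * 9.81 * 0.39
TE_max = 1432.26 * 0.39
TE_max = 558.6 kN

558.6


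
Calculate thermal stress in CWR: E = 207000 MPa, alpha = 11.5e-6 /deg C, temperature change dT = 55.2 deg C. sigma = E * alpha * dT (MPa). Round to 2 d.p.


sigma = E * alpha * dT
sigma = 207000 * 11.5e-6 * 55.2
sigma = 2.3805 * 55.2
sigma = 131.40 MPa

131.40


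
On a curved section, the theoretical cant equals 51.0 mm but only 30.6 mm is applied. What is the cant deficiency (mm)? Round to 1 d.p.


Cant deficiency = equilibrium cant - actual cant
CD = 51.0 - 30.6
CD = 20.4 mm

20.4


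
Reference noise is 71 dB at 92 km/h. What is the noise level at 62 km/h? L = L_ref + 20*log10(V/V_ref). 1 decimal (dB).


V/V_ref = 62 / 92 = 0.673913
log10(0.673913) = -0.171396
20 * -0.171396 = -3.4279
L = 71 + -3.4279 = 67.6 dB

67.6


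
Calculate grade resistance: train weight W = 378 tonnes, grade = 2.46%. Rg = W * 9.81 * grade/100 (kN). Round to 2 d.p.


Rg = W * 9.81 * grade / 100
Rg = 378 * 9.81 * 2.46 / 100
Rg = 3708.18 * 0.0246
Rg = 91.22 kN

91.22


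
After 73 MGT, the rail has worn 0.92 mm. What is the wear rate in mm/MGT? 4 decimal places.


Wear rate = total wear / cumulative tonnage
Rate = 0.92 / 73
Rate = 0.0126 mm/MGT

0.0126


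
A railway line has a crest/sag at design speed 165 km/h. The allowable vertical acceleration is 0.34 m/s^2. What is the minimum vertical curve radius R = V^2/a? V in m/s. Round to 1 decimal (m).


Convert speed: V = 165 / 3.6 = 45.8333 m/s
V^2 = 2100.6944 m^2/s^2
R_v = 2100.6944 / 0.34
R_v = 6178.5 m

6178.5


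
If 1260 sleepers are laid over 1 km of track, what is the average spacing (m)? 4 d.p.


Spacing = 1000 m / number of sleepers
Spacing = 1000 / 1260
Spacing = 0.7937 m

0.7937


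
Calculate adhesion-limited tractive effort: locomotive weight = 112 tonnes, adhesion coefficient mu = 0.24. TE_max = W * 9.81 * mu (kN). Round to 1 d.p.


TE_max = W * g * mu
TE_max = 112 * 9.81 * 0.24
TE_max = 1098.72 * 0.24
TE_max = 263.7 kN

263.7


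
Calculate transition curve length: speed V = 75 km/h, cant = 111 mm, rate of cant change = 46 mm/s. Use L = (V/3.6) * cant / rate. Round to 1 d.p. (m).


Convert speed: V = 75 / 3.6 = 20.8333 m/s
L = 20.8333 * 111 / 46
L = 2312.5 / 46
L = 50.3 m

50.3


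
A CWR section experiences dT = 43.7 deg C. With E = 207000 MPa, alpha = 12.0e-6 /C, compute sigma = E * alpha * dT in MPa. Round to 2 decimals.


sigma = E * alpha * dT
sigma = 207000 * 12.0e-6 * 43.7
sigma = 2.484 * 43.7
sigma = 108.55 MPa

108.55


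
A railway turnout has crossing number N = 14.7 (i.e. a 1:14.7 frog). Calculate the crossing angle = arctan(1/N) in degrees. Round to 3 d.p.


1/N = 1/14.7 = 0.068027
angle = arctan(0.068027) = 0.067923 rad
angle = 0.067923 * 180/pi = 3.892 degrees

3.892


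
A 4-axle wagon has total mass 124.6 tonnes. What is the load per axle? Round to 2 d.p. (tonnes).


Load per axle = total weight / number of axles
Load = 124.6 / 4
Load = 31.15 tonnes

31.15


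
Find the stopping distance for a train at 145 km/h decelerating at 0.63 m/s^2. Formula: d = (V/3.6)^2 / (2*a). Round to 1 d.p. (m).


Convert speed: V = 145 / 3.6 = 40.2778 m/s
V^2 = 1622.2994
d = 1622.2994 / (2 * 0.63)
d = 1622.2994 / 1.26
d = 1287.5 m

1287.5


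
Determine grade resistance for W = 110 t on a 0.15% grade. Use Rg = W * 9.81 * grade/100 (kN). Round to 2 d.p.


Rg = W * 9.81 * grade / 100
Rg = 110 * 9.81 * 0.15 / 100
Rg = 1079.1 * 0.0015
Rg = 1.62 kN

1.62


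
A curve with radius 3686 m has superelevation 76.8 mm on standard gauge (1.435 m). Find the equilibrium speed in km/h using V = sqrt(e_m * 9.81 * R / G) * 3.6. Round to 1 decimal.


Convert cant: e = 76.8 mm = 0.0768 m
V_ms = sqrt(0.0768 * 9.81 * 3686 / 1.435)
V_ms = sqrt(1935.234765) = 43.9913 m/s
V = 43.9913 * 3.6 = 158.4 km/h

158.4


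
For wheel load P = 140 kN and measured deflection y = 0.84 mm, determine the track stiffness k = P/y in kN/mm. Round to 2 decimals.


Track stiffness k = P / y
k = 140 / 0.84
k = 166.67 kN/mm

166.67


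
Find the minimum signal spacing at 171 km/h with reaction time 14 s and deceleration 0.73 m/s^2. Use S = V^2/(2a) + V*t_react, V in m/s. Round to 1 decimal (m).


V = 171 / 3.6 = 47.5 m/s
Braking distance = 47.5^2 / (2*0.73) = 1545.3767 m
Sighting distance = 47.5 * 14 = 665.0 m
S = 1545.3767 + 665.0 = 2210.4 m

2210.4


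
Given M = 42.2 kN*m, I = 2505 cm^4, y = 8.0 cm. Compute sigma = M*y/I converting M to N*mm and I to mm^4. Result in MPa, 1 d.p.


Convert units:
M = 42.2 kN*m = 42200000 N*mm
y = 8.0 cm = 80 mm
I = 2505 cm^4 = 25050000 mm^4
sigma = 42200000 * 80 / 25050000
sigma = 134.8 MPa

134.8


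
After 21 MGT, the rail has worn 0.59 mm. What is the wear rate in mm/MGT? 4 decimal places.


Wear rate = total wear / cumulative tonnage
Rate = 0.59 / 21
Rate = 0.0281 mm/MGT

0.0281


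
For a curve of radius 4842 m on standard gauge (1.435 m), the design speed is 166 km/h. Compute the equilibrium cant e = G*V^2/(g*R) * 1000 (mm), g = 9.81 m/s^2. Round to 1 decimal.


Convert speed: V = 166 / 3.6 = 46.1111 m/s
Apply formula: e = 1.435 * 46.1111^2 / (9.81 * 4842)
e = 1.435 * 2126.2346 / 47500.02
e = 0.064235 m = 64.2 mm

64.2


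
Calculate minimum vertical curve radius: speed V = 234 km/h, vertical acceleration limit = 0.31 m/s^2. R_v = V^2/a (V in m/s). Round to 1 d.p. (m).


Convert speed: V = 234 / 3.6 = 65.0 m/s
V^2 = 4225.0 m^2/s^2
R_v = 4225.0 / 0.31
R_v = 13629.0 m

13629.0


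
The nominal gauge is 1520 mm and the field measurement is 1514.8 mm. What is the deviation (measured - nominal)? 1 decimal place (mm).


Deviation = measured - nominal
Deviation = 1514.8 - 1520
Deviation = -5.2 mm

-5.2


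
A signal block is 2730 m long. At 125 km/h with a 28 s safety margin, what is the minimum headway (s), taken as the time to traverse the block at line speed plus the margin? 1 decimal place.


V = 125 / 3.6 = 34.7222 m/s
Block traversal time = 2730 / 34.7222 = 78.624 s
Headway = 78.624 + 28
Headway = 106.6 s

106.6


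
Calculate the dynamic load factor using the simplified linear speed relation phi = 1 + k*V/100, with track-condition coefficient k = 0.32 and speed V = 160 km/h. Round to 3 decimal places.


phi = 1 + k * V / 100
phi = 1 + 0.32 * 160 / 100
phi = 1 + 0.512
phi = 1.512

1.512


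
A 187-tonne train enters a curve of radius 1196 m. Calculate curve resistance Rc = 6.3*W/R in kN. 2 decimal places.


Rc = 6.3 * W / R
Rc = 6.3 * 187 / 1196
Rc = 1178.1 / 1196
Rc = 0.99 kN

0.99


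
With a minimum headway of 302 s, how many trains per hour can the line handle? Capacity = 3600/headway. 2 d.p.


Capacity = 3600 / headway
Capacity = 3600 / 302
Capacity = 11.92 trains/hour

11.92


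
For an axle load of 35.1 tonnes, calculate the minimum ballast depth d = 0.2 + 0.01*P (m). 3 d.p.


d = 0.2 + 0.01 * 35.1
d = 0.2 + 0.351
d = 0.551 m

0.551


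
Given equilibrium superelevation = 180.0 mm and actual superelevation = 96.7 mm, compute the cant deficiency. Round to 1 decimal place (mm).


Cant deficiency = equilibrium cant - actual cant
CD = 180.0 - 96.7
CD = 83.3 mm

83.3


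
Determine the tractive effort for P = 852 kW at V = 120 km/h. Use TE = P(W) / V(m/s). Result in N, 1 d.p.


Convert: P = 852 kW = 852000 W
V = 120 / 3.6 = 33.3333 m/s
TE = 852000 / 33.3333
TE = 25560.0 N

25560.0


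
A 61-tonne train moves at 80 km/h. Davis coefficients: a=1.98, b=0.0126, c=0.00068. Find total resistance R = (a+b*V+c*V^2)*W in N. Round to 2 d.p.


b*V = 0.0126 * 80 = 1.008
c*V^2 = 0.00068 * 6400 = 4.352
R_per_t = 1.98 + 1.008 + 4.352 = 7.34 N/t
R_total = 7.34 * 61 = 447.74 N

447.74


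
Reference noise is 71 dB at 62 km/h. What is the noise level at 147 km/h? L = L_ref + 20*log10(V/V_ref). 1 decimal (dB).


V/V_ref = 147 / 62 = 2.370968
log10(2.370968) = 0.374926
20 * 0.374926 = 7.4985
L = 71 + 7.4985 = 78.5 dB

78.5


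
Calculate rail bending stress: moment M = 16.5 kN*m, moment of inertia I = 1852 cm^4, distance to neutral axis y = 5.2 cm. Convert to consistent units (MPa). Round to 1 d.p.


Convert units:
M = 16.5 kN*m = 16500000 N*mm
y = 5.2 cm = 52 mm
I = 1852 cm^4 = 18520000 mm^4
sigma = 16500000 * 52 / 18520000
sigma = 46.3 MPa

46.3


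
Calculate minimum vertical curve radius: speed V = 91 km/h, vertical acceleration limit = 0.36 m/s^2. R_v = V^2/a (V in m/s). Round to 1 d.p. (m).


Convert speed: V = 91 / 3.6 = 25.2778 m/s
V^2 = 638.966 m^2/s^2
R_v = 638.966 / 0.36
R_v = 1774.9 m

1774.9


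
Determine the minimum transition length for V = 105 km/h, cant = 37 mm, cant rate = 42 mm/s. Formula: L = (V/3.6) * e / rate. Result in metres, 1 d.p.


Convert speed: V = 105 / 3.6 = 29.1667 m/s
L = 29.1667 * 37 / 42
L = 1079.1667 / 42
L = 25.7 m

25.7


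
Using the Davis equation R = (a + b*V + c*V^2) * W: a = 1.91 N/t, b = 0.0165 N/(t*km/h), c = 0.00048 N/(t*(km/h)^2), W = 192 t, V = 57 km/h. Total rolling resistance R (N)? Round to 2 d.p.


b*V = 0.0165 * 57 = 0.9405
c*V^2 = 0.00048 * 3249 = 1.55952
R_per_t = 1.91 + 0.9405 + 1.55952 = 4.41002 N/t
R_total = 4.41002 * 192 = 846.72 N

846.72


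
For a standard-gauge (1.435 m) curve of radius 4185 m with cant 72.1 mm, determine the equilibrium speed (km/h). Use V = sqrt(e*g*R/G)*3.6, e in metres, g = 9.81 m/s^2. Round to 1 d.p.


Convert cant: e = 72.1 mm = 0.0721 m
V_ms = sqrt(0.0721 * 9.81 * 4185 / 1.435)
V_ms = sqrt(2062.755878) = 45.4176 m/s
V = 45.4176 * 3.6 = 163.5 km/h

163.5


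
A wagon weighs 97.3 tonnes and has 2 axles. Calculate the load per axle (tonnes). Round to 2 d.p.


Load per axle = total weight / number of axles
Load = 97.3 / 2
Load = 48.65 tonnes

48.65


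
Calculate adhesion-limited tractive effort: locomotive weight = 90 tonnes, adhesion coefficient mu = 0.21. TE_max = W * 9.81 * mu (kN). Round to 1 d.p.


TE_max = W * g * mu
TE_max = 90 * 9.81 * 0.21
TE_max = 882.9 * 0.21
TE_max = 185.4 kN

185.4


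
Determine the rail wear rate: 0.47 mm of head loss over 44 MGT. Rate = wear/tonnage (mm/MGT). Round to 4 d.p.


Wear rate = total wear / cumulative tonnage
Rate = 0.47 / 44
Rate = 0.0107 mm/MGT

0.0107


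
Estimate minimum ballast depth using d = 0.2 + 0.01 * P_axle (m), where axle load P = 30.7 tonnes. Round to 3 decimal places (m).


d = 0.2 + 0.01 * 30.7
d = 0.2 + 0.307
d = 0.507 m

0.507


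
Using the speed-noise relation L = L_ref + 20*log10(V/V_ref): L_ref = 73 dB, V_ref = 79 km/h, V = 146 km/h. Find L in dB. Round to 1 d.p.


V/V_ref = 146 / 79 = 1.848101
log10(1.848101) = 0.266726
20 * 0.266726 = 5.3345
L = 73 + 5.3345 = 78.3 dB

78.3


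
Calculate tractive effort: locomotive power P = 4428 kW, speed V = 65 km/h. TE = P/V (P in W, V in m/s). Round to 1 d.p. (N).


Convert: P = 4428 kW = 4428000 W
V = 65 / 3.6 = 18.0556 m/s
TE = 4428000 / 18.0556
TE = 245243.1 N

245243.1


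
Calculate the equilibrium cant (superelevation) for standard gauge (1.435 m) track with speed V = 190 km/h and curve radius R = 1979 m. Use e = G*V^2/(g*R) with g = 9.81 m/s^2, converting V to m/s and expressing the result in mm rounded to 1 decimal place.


Convert speed: V = 190 / 3.6 = 52.7778 m/s
Apply formula: e = 1.435 * 52.7778^2 / (9.81 * 1979)
e = 1.435 * 2785.4938 / 19413.99
e = 0.205892 m = 205.9 mm

205.9


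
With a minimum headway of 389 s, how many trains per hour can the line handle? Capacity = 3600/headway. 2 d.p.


Capacity = 3600 / headway
Capacity = 3600 / 389
Capacity = 9.25 trains/hour

9.25


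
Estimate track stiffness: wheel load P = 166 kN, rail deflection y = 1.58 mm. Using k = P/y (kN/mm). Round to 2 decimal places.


Track stiffness k = P / y
k = 166 / 1.58
k = 105.06 kN/mm

105.06


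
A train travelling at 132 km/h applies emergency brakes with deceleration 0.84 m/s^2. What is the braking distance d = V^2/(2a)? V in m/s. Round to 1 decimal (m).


Convert speed: V = 132 / 3.6 = 36.6667 m/s
V^2 = 1344.4444
d = 1344.4444 / (2 * 0.84)
d = 1344.4444 / 1.68
d = 800.3 m

800.3


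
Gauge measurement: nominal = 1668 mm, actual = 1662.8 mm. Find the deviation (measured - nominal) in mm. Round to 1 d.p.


Deviation = measured - nominal
Deviation = 1662.8 - 1668
Deviation = -5.2 mm

-5.2


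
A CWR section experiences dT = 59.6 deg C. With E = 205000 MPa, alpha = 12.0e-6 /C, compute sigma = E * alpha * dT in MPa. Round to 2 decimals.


sigma = E * alpha * dT
sigma = 205000 * 12.0e-6 * 59.6
sigma = 2.46 * 59.6
sigma = 146.62 MPa

146.62


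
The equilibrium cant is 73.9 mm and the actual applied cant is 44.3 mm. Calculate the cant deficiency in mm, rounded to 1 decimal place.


Cant deficiency = equilibrium cant - actual cant
CD = 73.9 - 44.3
CD = 29.6 mm

29.6


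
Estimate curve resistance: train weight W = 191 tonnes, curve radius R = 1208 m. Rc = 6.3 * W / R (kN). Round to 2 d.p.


Rc = 6.3 * W / R
Rc = 6.3 * 191 / 1208
Rc = 1203.3 / 1208
Rc = 1.00 kN

1.00


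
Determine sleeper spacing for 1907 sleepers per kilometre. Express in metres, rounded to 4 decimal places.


Spacing = 1000 m / number of sleepers
Spacing = 1000 / 1907
Spacing = 0.5244 m

0.5244


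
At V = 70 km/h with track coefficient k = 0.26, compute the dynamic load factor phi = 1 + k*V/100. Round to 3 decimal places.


phi = 1 + k * V / 100
phi = 1 + 0.26 * 70 / 100
phi = 1 + 0.182
phi = 1.182

1.182


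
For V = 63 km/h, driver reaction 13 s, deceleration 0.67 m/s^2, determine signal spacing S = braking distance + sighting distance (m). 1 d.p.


V = 63 / 3.6 = 17.5 m/s
Braking distance = 17.5^2 / (2*0.67) = 228.5448 m
Sighting distance = 17.5 * 13 = 227.5 m
S = 228.5448 + 227.5 = 456.0 m

456.0


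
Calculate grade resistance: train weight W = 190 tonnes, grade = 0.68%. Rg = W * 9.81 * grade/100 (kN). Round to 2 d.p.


Rg = W * 9.81 * grade / 100
Rg = 190 * 9.81 * 0.68 / 100
Rg = 1863.9 * 0.0068
Rg = 12.67 kN

12.67


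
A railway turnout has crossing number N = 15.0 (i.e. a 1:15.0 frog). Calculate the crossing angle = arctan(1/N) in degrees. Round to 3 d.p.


1/N = 1/15.0 = 0.066667
angle = arctan(0.066667) = 0.066568 rad
angle = 0.066568 * 180/pi = 3.814 degrees

3.814


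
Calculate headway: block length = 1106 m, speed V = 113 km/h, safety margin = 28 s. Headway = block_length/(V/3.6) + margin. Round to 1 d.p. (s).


V = 113 / 3.6 = 31.3889 m/s
Block traversal time = 1106 / 31.3889 = 35.2354 s
Headway = 35.2354 + 28
Headway = 63.2 s

63.2


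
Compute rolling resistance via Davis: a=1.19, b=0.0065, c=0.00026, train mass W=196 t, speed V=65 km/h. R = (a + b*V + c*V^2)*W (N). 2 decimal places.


b*V = 0.0065 * 65 = 0.4225
c*V^2 = 0.00026 * 4225 = 1.0985
R_per_t = 1.19 + 0.4225 + 1.0985 = 2.711 N/t
R_total = 2.711 * 196 = 531.36 N

531.36


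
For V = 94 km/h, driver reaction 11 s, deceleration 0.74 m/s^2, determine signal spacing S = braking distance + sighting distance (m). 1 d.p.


V = 94 / 3.6 = 26.1111 m/s
Braking distance = 26.1111^2 / (2*0.74) = 460.669 m
Sighting distance = 26.1111 * 11 = 287.2222 m
S = 460.669 + 287.2222 = 747.9 m

747.9


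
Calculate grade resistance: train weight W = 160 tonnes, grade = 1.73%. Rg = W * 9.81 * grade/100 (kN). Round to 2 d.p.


Rg = W * 9.81 * grade / 100
Rg = 160 * 9.81 * 1.73 / 100
Rg = 1569.6 * 0.0173
Rg = 27.15 kN

27.15


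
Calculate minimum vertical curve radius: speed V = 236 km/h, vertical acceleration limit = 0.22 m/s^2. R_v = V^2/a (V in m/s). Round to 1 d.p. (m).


Convert speed: V = 236 / 3.6 = 65.5556 m/s
V^2 = 4297.5309 m^2/s^2
R_v = 4297.5309 / 0.22
R_v = 19534.2 m

19534.2


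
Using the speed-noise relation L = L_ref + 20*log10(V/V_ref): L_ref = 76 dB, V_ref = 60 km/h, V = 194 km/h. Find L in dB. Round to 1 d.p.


V/V_ref = 194 / 60 = 3.233333
log10(3.233333) = 0.50965
20 * 0.50965 = 10.193
L = 76 + 10.193 = 86.2 dB

86.2


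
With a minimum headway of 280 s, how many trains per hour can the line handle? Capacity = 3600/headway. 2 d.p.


Capacity = 3600 / headway
Capacity = 3600 / 280
Capacity = 12.86 trains/hour

12.86


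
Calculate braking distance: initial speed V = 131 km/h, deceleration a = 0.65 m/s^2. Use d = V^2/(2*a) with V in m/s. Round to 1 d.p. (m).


Convert speed: V = 131 / 3.6 = 36.3889 m/s
V^2 = 1324.1512
d = 1324.1512 / (2 * 0.65)
d = 1324.1512 / 1.3
d = 1018.6 m

1018.6


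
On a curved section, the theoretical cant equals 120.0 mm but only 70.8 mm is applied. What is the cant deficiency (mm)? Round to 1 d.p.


Cant deficiency = equilibrium cant - actual cant
CD = 120.0 - 70.8
CD = 49.2 mm

49.2


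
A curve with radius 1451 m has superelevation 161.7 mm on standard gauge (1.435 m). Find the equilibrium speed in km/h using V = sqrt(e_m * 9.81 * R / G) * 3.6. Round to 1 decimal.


Convert cant: e = 161.7 mm = 0.1617 m
V_ms = sqrt(0.1617 * 9.81 * 1451 / 1.435)
V_ms = sqrt(1603.963712) = 40.0495 m/s
V = 40.0495 * 3.6 = 144.2 km/h

144.2
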